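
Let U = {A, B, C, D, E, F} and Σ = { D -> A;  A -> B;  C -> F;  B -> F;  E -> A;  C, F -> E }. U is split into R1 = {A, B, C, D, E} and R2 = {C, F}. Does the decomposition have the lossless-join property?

Yes

Common attributes: R1 ∩ R2 = {C}.
Closure of {C}: C → F applies, adding F; C, F → E applies, adding E; E → A applies, adding A; A → B applies, adding B. So (C)⁺ = {A, B, C, E, F}.
This closure contains every attribute of R2, so R1 ∩ R2 → R2. The join is lossless.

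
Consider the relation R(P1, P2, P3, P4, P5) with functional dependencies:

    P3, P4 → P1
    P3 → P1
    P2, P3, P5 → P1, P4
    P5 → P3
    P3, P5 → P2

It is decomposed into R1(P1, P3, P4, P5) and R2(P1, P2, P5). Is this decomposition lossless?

Common attributes: R1 ∩ R2 = {P1, P5}.
Closure of {P1, P5}: P5 → P3 applies, adding P3; P3, P5 → P2 applies, adding P2; P2, P3, P5 → P1, P4 applies, adding P4. So (P1, P5)⁺ = {P1, P2, P3, P4, P5}.
This closure contains every attribute of R1, so R1 ∩ R2 → R1. The join is lossless.

Yes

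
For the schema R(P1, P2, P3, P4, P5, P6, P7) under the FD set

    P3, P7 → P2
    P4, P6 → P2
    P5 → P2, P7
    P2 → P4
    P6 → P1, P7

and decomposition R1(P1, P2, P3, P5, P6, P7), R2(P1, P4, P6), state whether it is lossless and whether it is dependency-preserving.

Lossless test: (P1, P6)⁺ = {P1, P6, P7}, which is a superkey of neither fragment — lossy.
Dependency preservation: the restricted closure of {P4, P6} across the fragments never reaches {P2}, so P4, P6 → P2 cannot be enforced without a join — not preserved.

lossy and not dependency-preserving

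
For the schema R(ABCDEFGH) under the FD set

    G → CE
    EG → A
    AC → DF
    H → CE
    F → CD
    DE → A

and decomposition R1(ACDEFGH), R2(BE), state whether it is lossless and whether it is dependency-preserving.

Lossless test: (E)⁺ = {E}, which is a superkey of neither fragment — lossy.
Dependency preservation: every FD's attributes lie within a single fragment, so each can be enforced locally — preserved.

lossy but dependency-preserving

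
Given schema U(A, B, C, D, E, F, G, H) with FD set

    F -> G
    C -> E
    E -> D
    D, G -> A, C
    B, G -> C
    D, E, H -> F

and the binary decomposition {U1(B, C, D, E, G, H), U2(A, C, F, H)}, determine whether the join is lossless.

Common attributes: U1 ∩ U2 = {C, H}.
Closure of {C, H}: C → E applies, adding E; E → D applies, adding D; D, E, H → F applies, adding F; F → G applies, adding G; D, G → A, C applies, adding A. So (C, H)⁺ = {A, C, D, E, F, G, H}.
This closure contains every attribute of U2, so U1 ∩ U2 → U2. The join is lossless.

Yes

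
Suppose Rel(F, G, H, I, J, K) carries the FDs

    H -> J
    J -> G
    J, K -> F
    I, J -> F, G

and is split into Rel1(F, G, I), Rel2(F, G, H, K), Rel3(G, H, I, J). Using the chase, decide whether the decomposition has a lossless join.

No

Chase test. Columns are F, G, H, I, J, K; row i has aⱼ where attribute j ∈ Reli, else bᵢⱼ.
Initial tableau (one row per fragment):
  row 1: a1 a2 b13 a4 b15 b16
  row 2: a1 a2 a3 b24 b25 a6
  row 3: b31 a2 a3 a4 a5 b36
Rows 2 and 3 agree on H; apply H→J and equate their J entries.
No row becomes fully distinguished — the join is lossy.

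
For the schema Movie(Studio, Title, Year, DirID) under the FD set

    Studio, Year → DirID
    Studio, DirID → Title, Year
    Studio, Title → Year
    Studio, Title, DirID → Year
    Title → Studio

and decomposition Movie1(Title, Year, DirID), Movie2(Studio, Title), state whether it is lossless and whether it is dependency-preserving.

Lossless test: (Title)⁺ = {Studio, Title, Year, DirID}, which contains all of one fragment — lossless.
Dependency preservation: the restricted closure of {Studio, Year} across the fragments never reaches {DirID}, so Studio, Year → DirID cannot be enforced without a join — not preserved.

lossless but not dependency-preserving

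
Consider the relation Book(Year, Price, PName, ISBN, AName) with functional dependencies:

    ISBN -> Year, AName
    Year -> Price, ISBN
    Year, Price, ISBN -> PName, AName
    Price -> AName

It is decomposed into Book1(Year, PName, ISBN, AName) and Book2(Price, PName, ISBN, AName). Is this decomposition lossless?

Common attributes: Book1 ∩ Book2 = {PName, ISBN, AName}.
Closure of {PName, ISBN, AName}: ISBN → Year, AName applies, adding Year; Year → Price, ISBN applies, adding Price. So (PName, ISBN, AName)⁺ = {Year, Price, PName, ISBN, AName}.
This closure contains every attribute of Book1, so Book1 ∩ Book2 → Book1. The join is lossless.

Yes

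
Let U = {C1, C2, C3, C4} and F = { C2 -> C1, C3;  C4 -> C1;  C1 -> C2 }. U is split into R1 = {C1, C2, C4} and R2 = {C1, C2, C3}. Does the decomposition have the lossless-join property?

Yes

Common attributes: R1 ∩ R2 = {C1, C2}.
Closure of {C1, C2}: C2 → C1, C3 applies, adding C3. So (C1, C2)⁺ = {C1, C2, C3}.
This closure contains every attribute of R2, so R1 ∩ R2 → R2. The join is lossless.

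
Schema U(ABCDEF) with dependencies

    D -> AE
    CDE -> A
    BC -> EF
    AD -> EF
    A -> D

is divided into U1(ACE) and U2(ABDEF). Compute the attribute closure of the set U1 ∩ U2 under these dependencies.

ADEF

U1 ∩ U2 = {AE}.
A → D applies, adding D
AD → EF applies, adding F
Closure: {ADEF}.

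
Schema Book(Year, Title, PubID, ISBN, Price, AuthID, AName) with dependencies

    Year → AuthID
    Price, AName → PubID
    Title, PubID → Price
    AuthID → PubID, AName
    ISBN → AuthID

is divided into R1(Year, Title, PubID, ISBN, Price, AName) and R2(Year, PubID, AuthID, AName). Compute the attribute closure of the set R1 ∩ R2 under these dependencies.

R1 ∩ R2 = {Year, PubID, AName}.
Year → AuthID applies, adding AuthID
Closure: {Year, PubID, AuthID, AName}.

Year, PubID, AuthID, AName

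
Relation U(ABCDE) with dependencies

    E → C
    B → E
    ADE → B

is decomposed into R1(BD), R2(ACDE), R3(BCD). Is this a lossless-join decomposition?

Chase test. Columns are ABCDE; row i has aⱼ where attribute j ∈ Ri, else bᵢⱼ.
Initial tableau (one row per fragment):
  row 1: b11 a2 b13 a4 b15
  row 2: a1 b22 a3 a4 a5
  row 3: b31 a2 a3 a4 b35
Rows 1 and 3 agree on B; apply B→E and equate their E entries.
Rows 1 and 3 agree on E; apply E→C and equate their C entries.
No row becomes fully distinguished — the join is lossy.

No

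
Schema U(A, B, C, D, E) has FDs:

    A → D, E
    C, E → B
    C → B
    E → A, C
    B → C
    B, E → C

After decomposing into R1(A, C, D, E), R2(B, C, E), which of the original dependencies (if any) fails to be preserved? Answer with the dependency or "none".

none

A → D, E lies within R1.
C, E → B lies within R2.
C → B lies within R2.
E → A, C lies within R1.
B → C lies within R2.
B, E → C lies within R2.
Every dependency is enforceable on the fragments, so the decomposition is dependency-preserving.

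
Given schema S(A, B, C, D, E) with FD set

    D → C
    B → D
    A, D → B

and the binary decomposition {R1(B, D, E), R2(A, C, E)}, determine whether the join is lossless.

No

Common attributes: R1 ∩ R2 = {E}.
No dependency enlarges {E}, so (E)⁺ = {E}.
The closure contains neither all of R1 = {B, D, E} nor all of R2 = {A, C, E}, so the common attributes are not a superkey of either fragment. The join is lossy.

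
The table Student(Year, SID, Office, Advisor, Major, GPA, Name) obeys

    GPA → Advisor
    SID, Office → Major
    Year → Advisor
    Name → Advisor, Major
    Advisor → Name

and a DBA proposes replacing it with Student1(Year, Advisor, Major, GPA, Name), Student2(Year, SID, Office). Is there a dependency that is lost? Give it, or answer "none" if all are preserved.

SID, Office → Major

Check SID, Office → Major: no single fragment contains all of {SID, Office, Major}, and the restricted closure of {SID, Office} across the fragments never reaches {Major}.
GPA → Advisor is preserved.
Year → Advisor is preserved.
Name → Advisor, Major is preserved.
Advisor → Name is preserved.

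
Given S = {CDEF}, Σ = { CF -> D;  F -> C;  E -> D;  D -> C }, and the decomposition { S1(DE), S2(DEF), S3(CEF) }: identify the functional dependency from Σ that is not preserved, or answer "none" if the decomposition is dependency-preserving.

D -> C

Check D → C: no single fragment contains all of {CD}, and the restricted closure of {D} across the fragments never reaches {C}.
CF → D is preserved.
F → C is preserved.
E → D is preserved.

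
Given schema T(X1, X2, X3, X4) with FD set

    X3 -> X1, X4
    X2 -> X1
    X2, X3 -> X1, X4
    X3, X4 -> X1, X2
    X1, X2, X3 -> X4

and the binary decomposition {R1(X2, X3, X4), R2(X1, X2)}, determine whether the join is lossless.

Yes

Common attributes: R1 ∩ R2 = {X2}.
Closure of {X2}: X2 → X1 applies, adding X1. So (X2)⁺ = {X1, X2}.
This closure contains every attribute of R2, so R1 ∩ R2 → R2. The join is lossless.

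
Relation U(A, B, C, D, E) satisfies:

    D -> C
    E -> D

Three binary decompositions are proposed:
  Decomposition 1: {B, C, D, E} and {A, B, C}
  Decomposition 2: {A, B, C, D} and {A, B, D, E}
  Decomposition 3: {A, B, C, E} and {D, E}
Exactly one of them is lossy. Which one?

Decomposition 1: common = {B, C}, closure = {B, C} → lossy.
Decomposition 2: common = {A, B, D}, closure = {A, B, C, D} → lossless.
Decomposition 3: common = {E}, closure = {C, D, E} → lossless.

Decomposition 1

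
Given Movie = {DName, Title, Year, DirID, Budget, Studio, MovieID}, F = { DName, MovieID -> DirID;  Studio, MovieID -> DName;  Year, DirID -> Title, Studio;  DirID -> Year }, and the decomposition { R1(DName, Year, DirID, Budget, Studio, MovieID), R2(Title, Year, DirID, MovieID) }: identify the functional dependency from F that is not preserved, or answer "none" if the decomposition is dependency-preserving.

none

DName, MovieID → DirID lies within R1.
Studio, MovieID → DName lies within R1.
Year, DirID → Title, Studio: restricted closure across fragments reaches Title, Studio.
DirID → Year lies within R1.
Every dependency is enforceable on the fragments, so the decomposition is dependency-preserving.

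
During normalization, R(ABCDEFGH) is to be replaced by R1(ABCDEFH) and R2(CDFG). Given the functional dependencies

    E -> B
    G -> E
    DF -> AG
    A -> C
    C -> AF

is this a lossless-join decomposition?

Yes

Common attributes: R1 ∩ R2 = {CDF}.
Closure of {CDF}: DF → AG applies, adding AG; G → E applies, adding E; E → B applies, adding B. So (CDF)⁺ = {ABCDEFG}.
This closure contains every attribute of R2, so R1 ∩ R2 → R2. The join is lossless.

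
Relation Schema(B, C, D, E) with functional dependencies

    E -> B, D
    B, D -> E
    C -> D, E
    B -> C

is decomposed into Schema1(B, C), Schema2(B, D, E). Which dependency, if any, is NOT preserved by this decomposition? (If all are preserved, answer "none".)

E → B, D lies within Schema2.
B, D → E lies within Schema2.
C → D, E: restricted closure across fragments reaches D, E.
B → C lies within Schema1.
Every dependency is enforceable on the fragments, so the decomposition is dependency-preserving.

none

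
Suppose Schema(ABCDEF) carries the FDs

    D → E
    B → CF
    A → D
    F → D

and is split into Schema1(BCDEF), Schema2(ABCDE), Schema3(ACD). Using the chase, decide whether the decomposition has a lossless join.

Chase test. Columns are ABCDEF; row i has aⱼ where attribute j ∈ Schemai, else bᵢⱼ.
Initial tableau (one row per fragment):
  row 1: b11 a2 a3 a4 a5 a6
  row 2: a1 a2 a3 a4 a5 b26
  row 3: a1 b32 a3 a4 b35 b36
Rows 1 and 3 agree on D; apply D→E and equate their E entries.
Rows 1 and 2 agree on B; apply B→CF and equate their CF entries.
Row 2 is now all distinguished symbols — the join is lossless.

Yes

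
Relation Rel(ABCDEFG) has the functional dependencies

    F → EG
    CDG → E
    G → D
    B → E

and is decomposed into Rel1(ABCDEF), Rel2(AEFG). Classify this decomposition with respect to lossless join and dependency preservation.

lossless but not dependency-preserving

Lossless test: (AEF)⁺ = {ADEFG}, which contains all of one fragment — lossless.
Dependency preservation: the restricted closure of {CDG} across the fragments never reaches {E}, so CDG → E cannot be enforced without a join — not preserved.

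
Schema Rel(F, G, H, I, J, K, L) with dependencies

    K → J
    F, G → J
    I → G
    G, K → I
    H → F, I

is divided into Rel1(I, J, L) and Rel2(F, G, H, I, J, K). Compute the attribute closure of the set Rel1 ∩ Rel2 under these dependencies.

Rel1 ∩ Rel2 = {I, J}.
I → G applies, adding G
Closure: {G, I, J}.

G, I, J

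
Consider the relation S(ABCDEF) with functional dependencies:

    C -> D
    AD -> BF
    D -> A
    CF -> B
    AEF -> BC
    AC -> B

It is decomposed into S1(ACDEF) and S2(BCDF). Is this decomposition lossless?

Yes

Common attributes: S1 ∩ S2 = {CDF}.
Closure of {CDF}: D → A applies, adding A; CF → B applies, adding B. So (CDF)⁺ = {ABCDF}.
This closure contains every attribute of S2, so S1 ∩ S2 → S2. The join is lossless.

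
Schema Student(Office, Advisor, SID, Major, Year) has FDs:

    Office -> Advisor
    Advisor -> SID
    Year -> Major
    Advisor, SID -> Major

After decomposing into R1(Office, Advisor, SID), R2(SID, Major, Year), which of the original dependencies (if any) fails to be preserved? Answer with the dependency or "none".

Advisor, SID -> Major

Check Advisor, SID → Major: no single fragment contains all of {Advisor, SID, Major}, and the restricted closure of {Advisor, SID} across the fragments never reaches {Major}.
Office → Advisor is preserved.
Advisor → SID is preserved.
Year → Major is preserved.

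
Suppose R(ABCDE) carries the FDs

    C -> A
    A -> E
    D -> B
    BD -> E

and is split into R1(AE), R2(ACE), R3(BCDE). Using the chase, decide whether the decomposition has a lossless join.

Yes

Chase test. Columns are ABCDE; row i has aⱼ where attribute j ∈ Ri, else bᵢⱼ.
Initial tableau (one row per fragment):
  row 1: a1 b12 b13 b14 a5
  row 2: a1 b22 a3 b24 a5
  row 3: b31 a2 a3 a4 a5
Rows 2 and 3 agree on C; apply C→A and equate their A entries.
Row 3 is now all distinguished symbols — the join is lossless.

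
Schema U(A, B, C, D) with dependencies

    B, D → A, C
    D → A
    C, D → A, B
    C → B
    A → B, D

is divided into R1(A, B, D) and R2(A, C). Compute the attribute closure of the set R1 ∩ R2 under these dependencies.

R1 ∩ R2 = {A}.
A → B, D applies, adding B, D
B, D → A, C applies, adding C
Closure: {A, B, C, D}.

A, B, C, D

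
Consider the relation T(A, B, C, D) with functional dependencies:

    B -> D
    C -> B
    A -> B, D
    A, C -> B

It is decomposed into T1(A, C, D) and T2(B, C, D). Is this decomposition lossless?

Common attributes: T1 ∩ T2 = {C, D}.
Closure of {C, D}: C → B applies, adding B. So (C, D)⁺ = {B, C, D}.
This closure contains every attribute of T2, so T1 ∩ T2 → T2. The join is lossless.

Yes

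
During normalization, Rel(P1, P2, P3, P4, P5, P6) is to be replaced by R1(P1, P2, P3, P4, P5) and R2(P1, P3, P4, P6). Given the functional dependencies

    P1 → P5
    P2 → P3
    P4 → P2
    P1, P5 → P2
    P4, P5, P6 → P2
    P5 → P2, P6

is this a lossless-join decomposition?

Common attributes: R1 ∩ R2 = {P1, P3, P4}.
Closure of {P1, P3, P4}: P1 → P5 applies, adding P5; P4 → P2 applies, adding P2; P5 → P2, P6 applies, adding P6. So (P1, P3, P4)⁺ = {P1, P2, P3, P4, P5, P6}.
This closure contains every attribute of R1, so R1 ∩ R2 → R1. The join is lossless.

Yes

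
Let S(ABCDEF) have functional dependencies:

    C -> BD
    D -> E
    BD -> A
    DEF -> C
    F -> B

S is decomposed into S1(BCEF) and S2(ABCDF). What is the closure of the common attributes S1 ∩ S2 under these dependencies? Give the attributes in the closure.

S1 ∩ S2 = {BCF}.
C → BD applies, adding D
D → E applies, adding E
BD → A applies, adding A
Closure: {ABCDEF}.

ABCDEF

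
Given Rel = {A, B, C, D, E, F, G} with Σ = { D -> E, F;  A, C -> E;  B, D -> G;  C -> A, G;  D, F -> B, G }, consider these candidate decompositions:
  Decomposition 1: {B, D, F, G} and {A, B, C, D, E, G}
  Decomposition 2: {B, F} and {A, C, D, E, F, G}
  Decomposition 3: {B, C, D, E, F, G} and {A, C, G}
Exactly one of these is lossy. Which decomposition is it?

Decomposition 2

Decomposition 1: common = {B, D, G}, closure = {B, D, E, F, G} → lossless.
Decomposition 2: common = {F}, closure = {F} → lossy.
Decomposition 3: common = {C, G}, closure = {A, C, E, G} → lossless.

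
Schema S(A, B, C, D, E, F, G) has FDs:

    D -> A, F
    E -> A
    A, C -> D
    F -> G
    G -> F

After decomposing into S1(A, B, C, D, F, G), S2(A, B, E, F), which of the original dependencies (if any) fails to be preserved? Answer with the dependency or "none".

none

D → A, F lies within S1.
E → A lies within S2.
A, C → D lies within S1.
F → G lies within S1.
G → F lies within S1.
Every dependency is enforceable on the fragments, so the decomposition is dependency-preserving.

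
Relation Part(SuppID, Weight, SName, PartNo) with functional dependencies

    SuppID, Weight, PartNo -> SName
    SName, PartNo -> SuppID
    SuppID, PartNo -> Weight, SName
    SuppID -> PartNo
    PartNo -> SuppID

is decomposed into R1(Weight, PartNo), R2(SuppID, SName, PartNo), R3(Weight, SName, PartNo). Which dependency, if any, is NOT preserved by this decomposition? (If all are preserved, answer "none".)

SuppID, Weight, PartNo → SName: restricted closure across fragments reaches SName.
SName, PartNo → SuppID lies within R2.
SuppID, PartNo → Weight, SName: restricted closure across fragments reaches Weight, SName.
SuppID → PartNo lies within R2.
PartNo → SuppID lies within R2.
Every dependency is enforceable on the fragments, so the decomposition is dependency-preserving.

none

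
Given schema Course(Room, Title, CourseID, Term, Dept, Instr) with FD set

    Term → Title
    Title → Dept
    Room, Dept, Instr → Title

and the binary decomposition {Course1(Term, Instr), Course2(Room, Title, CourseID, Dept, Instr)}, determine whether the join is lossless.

No

Common attributes: Course1 ∩ Course2 = {Instr}.
No dependency enlarges {Instr}, so (Instr)⁺ = {Instr}.
The closure contains neither all of Course1 = {Term, Instr} nor all of Course2 = {Room, Title, CourseID, Dept, Instr}, so the common attributes are not a superkey of either fragment. The join is lossy.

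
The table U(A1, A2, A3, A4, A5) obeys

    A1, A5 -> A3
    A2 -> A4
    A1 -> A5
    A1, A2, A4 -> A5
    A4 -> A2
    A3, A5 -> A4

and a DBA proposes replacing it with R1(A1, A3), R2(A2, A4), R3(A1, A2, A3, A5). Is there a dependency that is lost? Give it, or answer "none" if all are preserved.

none

A1, A5 → A3 lies within R3.
A2 → A4 lies within R2.
A1 → A5 lies within R3.
A1, A2, A4 → A5: restricted closure across fragments reaches A5.
A4 → A2 lies within R2.
A3, A5 → A4: restricted closure across fragments reaches A4.
Every dependency is enforceable on the fragments, so the decomposition is dependency-preserving.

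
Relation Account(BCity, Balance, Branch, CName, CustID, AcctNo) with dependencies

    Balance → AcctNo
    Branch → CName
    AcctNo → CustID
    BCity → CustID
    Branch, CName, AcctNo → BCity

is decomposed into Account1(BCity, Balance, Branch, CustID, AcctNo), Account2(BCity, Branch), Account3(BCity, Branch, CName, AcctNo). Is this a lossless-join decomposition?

Chase test. Columns are BCity, Balance, Branch, CName, CustID, AcctNo; row i has aⱼ where attribute j ∈ Accounti, else bᵢⱼ.
Initial tableau (one row per fragment):
  row 1: a1 a2 a3 b14 a5 a6
  row 2: a1 b22 a3 b24 b25 b26
  row 3: a1 b32 a3 a4 b35 a6
Rows 1 and 2 agree on Branch; apply Branch→CName and equate their CName entries.
Rows 1 and 3 agree on Branch; apply Branch→CName and equate their CName entries.
Rows 1 and 3 agree on AcctNo; apply AcctNo→CustID and equate their CustID entries.
Rows 1 and 2 agree on BCity; apply BCity→CustID and equate their CustID entries.
Row 1 is now all distinguished symbols — the join is lossless.

Yes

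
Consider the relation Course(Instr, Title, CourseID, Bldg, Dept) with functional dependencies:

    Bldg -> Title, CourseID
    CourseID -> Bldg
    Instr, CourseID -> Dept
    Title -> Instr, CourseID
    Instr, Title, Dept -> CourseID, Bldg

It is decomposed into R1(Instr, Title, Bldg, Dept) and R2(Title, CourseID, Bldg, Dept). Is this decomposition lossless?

Yes

Common attributes: R1 ∩ R2 = {Title, Bldg, Dept}.
Closure of {Title, Bldg, Dept}: Bldg → Title, CourseID applies, adding CourseID; Title → Instr, CourseID applies, adding Instr. So (Title, Bldg, Dept)⁺ = {Instr, Title, CourseID, Bldg, Dept}.
This closure contains every attribute of R1, so R1 ∩ R2 → R1. The join is lossless.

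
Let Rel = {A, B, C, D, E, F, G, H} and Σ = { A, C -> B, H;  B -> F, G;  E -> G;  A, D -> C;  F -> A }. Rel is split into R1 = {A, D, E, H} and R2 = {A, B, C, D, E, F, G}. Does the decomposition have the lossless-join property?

Yes

Common attributes: R1 ∩ R2 = {A, D, E}.
Closure of {A, D, E}: E → G applies, adding G; A, D → C applies, adding C; A, C → B, H applies, adding B, H; B → F, G applies, adding F. So (A, D, E)⁺ = {A, B, C, D, E, F, G, H}.
This closure contains every attribute of R1, so R1 ∩ R2 → R1. The join is lossless.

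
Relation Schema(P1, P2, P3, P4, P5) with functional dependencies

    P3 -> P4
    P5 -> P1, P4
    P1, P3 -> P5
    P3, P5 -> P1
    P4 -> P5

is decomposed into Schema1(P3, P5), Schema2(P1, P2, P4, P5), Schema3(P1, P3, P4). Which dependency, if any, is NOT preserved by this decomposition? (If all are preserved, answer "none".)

P3 → P4 lies within Schema3.
P5 → P1, P4 lies within Schema2.
P1, P3 → P5: restricted closure across fragments reaches P5.
P3, P5 → P1: restricted closure across fragments reaches P1.
P4 → P5 lies within Schema2.
Every dependency is enforceable on the fragments, so the decomposition is dependency-preserving.

none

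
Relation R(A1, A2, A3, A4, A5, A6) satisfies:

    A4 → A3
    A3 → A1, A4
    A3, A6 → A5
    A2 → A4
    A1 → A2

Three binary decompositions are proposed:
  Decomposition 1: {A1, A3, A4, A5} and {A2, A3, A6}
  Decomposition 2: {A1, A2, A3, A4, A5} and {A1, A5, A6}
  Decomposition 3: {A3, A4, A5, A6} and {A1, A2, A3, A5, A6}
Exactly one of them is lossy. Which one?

Decomposition 1

Decomposition 1: common = {A3}, closure = {A1, A2, A3, A4} → lossy.
Decomposition 2: common = {A1, A5}, closure = {A1, A2, A3, A4, A5} → lossless.
Decomposition 3: common = {A3, A5, A6}, closure = {A1, A2, A3, A4, A5, A6} → lossless.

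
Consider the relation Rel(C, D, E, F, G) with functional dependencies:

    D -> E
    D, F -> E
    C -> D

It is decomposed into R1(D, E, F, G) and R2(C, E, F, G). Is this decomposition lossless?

No

Common attributes: R1 ∩ R2 = {E, F, G}.
No dependency enlarges {E, F, G}, so (E, F, G)⁺ = {E, F, G}.
The closure contains neither all of R1 = {D, E, F, G} nor all of R2 = {C, E, F, G}, so the common attributes are not a superkey of either fragment. The join is lossy.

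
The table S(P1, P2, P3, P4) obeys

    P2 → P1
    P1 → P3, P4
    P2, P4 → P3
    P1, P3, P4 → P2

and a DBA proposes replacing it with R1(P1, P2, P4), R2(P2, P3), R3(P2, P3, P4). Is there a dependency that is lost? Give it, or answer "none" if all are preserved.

P2 → P1 lies within R1.
P1 → P3, P4: restricted closure across fragments reaches P3, P4.
P2, P4 → P3 lies within R3.
P1, P3, P4 → P2: restricted closure across fragments reaches P2.
Every dependency is enforceable on the fragments, so the decomposition is dependency-preserving.

none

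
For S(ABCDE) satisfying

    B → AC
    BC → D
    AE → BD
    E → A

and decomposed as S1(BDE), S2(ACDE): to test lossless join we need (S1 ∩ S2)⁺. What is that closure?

ABCDE

S1 ∩ S2 = {DE}.
E → A applies, adding A
AE → BD applies, adding B
B → AC applies, adding C
Closure: {ABCDE}.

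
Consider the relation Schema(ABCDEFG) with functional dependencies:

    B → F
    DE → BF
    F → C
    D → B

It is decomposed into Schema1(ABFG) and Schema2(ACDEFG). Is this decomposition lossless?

No

Common attributes: Schema1 ∩ Schema2 = {AFG}.
Closure of {AFG}: F → C applies, adding C. So (AFG)⁺ = {ACFG}.
The closure contains neither all of Schema1 = {ABFG} nor all of Schema2 = {ACDEFG}, so the common attributes are not a superkey of either fragment. The join is lossy.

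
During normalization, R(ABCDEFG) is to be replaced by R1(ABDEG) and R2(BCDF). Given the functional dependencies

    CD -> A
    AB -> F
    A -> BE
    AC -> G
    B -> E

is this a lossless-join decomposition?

No

Common attributes: R1 ∩ R2 = {BD}.
Closure of {BD}: B → E applies, adding E. So (BD)⁺ = {BDE}.
The closure contains neither all of R1 = {ABDEG} nor all of R2 = {BCDF}, so the common attributes are not a superkey of either fragment. The join is lossy.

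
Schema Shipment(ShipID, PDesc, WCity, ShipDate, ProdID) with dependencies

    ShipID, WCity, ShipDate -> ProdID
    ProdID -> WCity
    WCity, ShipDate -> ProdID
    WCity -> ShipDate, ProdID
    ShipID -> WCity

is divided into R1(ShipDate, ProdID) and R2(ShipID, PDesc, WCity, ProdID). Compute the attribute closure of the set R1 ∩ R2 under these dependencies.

WCity, ShipDate, ProdID

R1 ∩ R2 = {ProdID}.
ProdID → WCity applies, adding WCity
WCity → ShipDate, ProdID applies, adding ShipDate
Closure: {WCity, ShipDate, ProdID}.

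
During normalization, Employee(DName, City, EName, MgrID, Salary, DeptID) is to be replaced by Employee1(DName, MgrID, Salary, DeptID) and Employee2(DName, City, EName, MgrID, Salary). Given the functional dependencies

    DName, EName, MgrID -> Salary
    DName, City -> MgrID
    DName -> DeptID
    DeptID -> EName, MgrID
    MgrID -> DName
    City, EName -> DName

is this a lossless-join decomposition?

Common attributes: Employee1 ∩ Employee2 = {DName, MgrID, Salary}.
Closure of {DName, MgrID, Salary}: DName → DeptID applies, adding DeptID; DeptID → EName, MgrID applies, adding EName. So (DName, MgrID, Salary)⁺ = {DName, EName, MgrID, Salary, DeptID}.
This closure contains every attribute of Employee1, so Employee1 ∩ Employee2 → Employee1. The join is lossless.

Yes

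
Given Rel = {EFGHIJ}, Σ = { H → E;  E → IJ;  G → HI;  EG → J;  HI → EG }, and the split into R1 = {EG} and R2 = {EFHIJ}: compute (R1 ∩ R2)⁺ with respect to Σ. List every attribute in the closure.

EIJ

R1 ∩ R2 = {E}.
E → IJ applies, adding IJ
Closure: {EIJ}.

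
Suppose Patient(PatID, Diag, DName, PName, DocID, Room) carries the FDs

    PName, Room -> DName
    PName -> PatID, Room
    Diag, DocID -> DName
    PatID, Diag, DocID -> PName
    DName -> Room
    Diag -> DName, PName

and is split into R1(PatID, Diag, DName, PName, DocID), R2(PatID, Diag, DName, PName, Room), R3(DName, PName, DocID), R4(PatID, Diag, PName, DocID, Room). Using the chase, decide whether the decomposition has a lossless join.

Chase test. Columns are PatID, Diag, DName, PName, DocID, Room; row i has aⱼ where attribute j ∈ Ri, else bᵢⱼ.
Initial tableau (one row per fragment):
  row 1: a1 a2 a3 a4 a5 b16
  row 2: a1 a2 a3 a4 b25 a6
  row 3: b31 b32 a3 a4 a5 b36
  row 4: a1 a2 b43 a4 a5 a6
Rows 2 and 4 agree on PName, Room; apply PName, Room→DName and equate their DName entries.
Rows 1 and 2 agree on PName; apply PName→PatID, Room and equate their PatID, Room entries.
Rows 1 and 3 agree on PName; apply PName→PatID, Room and equate their PatID, Room entries.
Row 1 is now all distinguished symbols — the join is lossless.

Yes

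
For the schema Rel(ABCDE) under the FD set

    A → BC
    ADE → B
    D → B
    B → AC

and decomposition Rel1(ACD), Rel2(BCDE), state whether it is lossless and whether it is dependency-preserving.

lossless but not dependency-preserving

Lossless test: (CD)⁺ = {ABCD}, which contains all of one fragment — lossless.
Dependency preservation: the restricted closure of {A} across the fragments never reaches {BC}, so A → BC cannot be enforced without a join — not preserved.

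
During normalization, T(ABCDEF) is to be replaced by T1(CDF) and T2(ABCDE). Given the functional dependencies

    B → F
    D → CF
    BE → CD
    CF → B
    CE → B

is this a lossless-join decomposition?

Common attributes: T1 ∩ T2 = {CD}.
Closure of {CD}: D → CF applies, adding F; CF → B applies, adding B. So (CD)⁺ = {BCDF}.
This closure contains every attribute of T1, so T1 ∩ T2 → T1. The join is lossless.

Yes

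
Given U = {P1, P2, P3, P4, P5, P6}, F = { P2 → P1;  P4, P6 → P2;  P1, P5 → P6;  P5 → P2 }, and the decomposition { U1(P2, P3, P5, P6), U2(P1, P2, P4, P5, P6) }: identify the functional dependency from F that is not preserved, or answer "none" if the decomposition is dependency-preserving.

P2 → P1 lies within U2.
P4, P6 → P2 lies within U2.
P1, P5 → P6 lies within U2.
P5 → P2 lies within U1.
Every dependency is enforceable on the fragments, so the decomposition is dependency-preserving.

none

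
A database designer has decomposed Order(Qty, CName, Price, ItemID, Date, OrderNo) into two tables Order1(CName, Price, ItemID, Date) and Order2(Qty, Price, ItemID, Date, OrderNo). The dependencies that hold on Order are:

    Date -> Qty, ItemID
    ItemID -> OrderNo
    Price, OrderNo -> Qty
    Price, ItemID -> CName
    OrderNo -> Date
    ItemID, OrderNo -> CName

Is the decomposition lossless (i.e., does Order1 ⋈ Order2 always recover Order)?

Yes

Common attributes: Order1 ∩ Order2 = {Price, ItemID, Date}.
Closure of {Price, ItemID, Date}: Date → Qty, ItemID applies, adding Qty; ItemID → OrderNo applies, adding OrderNo; Price, ItemID → CName applies, adding CName. So (Price, ItemID, Date)⁺ = {Qty, CName, Price, ItemID, Date, OrderNo}.
This closure contains every attribute of Order1, so Order1 ∩ Order2 → Order1. The join is lossless.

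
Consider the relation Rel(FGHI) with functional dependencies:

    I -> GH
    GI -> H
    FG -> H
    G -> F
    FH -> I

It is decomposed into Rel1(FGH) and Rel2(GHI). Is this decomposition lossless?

Common attributes: Rel1 ∩ Rel2 = {GH}.
Closure of {GH}: G → F applies, adding F; FH → I applies, adding I. So (GH)⁺ = {FGHI}.
This closure contains every attribute of Rel1, so Rel1 ∩ Rel2 → Rel1. The join is lossless.

Yes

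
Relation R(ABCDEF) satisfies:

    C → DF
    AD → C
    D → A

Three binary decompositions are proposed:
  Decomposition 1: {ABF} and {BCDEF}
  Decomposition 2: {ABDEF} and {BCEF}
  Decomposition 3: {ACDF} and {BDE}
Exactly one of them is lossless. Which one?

Decomposition 1: common = {BF}, closure = {BF} → lossy.
Decomposition 2: common = {BEF}, closure = {BEF} → lossy.
Decomposition 3: common = {D}, closure = {ACDF} → lossless.

Decomposition 3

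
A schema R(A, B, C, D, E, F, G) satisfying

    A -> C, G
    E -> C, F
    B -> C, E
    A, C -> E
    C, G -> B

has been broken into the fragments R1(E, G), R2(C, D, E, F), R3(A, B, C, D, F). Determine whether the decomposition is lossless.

Chase test. Columns are A, B, C, D, E, F, G; row i has aⱼ where attribute j ∈ Ri, else bᵢⱼ.
Initial tableau (one row per fragment):
  row 1: b11 b12 b13 b14 a5 b16 a7
  row 2: b21 b22 a3 a4 a5 a6 b27
  row 3: a1 a2 a3 a4 b35 a6 b37
Rows 1 and 2 agree on E; apply E→C, F and equate their C, F entries.
No row becomes fully distinguished — the join is lossy.

No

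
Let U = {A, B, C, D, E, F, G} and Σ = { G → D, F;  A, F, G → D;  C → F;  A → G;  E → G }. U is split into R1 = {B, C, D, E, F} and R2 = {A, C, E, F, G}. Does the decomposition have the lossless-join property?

Common attributes: R1 ∩ R2 = {C, E, F}.
Closure of {C, E, F}: E → G applies, adding G; G → D, F applies, adding D. So (C, E, F)⁺ = {C, D, E, F, G}.
The closure contains neither all of R1 = {B, C, D, E, F} nor all of R2 = {A, C, E, F, G}, so the common attributes are not a superkey of either fragment. The join is lossy.

No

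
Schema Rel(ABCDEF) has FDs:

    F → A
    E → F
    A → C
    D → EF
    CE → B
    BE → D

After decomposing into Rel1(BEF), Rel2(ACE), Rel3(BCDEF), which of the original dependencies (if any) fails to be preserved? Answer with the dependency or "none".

F → A

Check F → A: no single fragment contains all of {AF}, and the restricted closure of {F} across the fragments never reaches {A}.
E → F is preserved.
A → C is preserved.
D → EF is preserved.
CE → B is preserved.
BE → D is preserved.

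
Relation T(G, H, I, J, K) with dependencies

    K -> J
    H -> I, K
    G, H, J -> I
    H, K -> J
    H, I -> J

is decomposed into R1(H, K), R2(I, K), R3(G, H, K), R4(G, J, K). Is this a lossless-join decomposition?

Chase test. Columns are G, H, I, J, K; row i has aⱼ where attribute j ∈ Ri, else bᵢⱼ.
Initial tableau (one row per fragment):
  row 1: b11 a2 b13 b14 a5
  row 2: b21 b22 a3 b24 a5
  row 3: a1 a2 b33 b34 a5
  row 4: a1 b42 b43 a4 a5
Rows 1 and 2 agree on K; apply K→J and equate their J entries.
Rows 1 and 3 agree on K; apply K→J and equate their J entries.
Rows 1 and 4 agree on K; apply K→J and equate their J entries.
Rows 1 and 3 agree on H; apply H→I, K and equate their I, K entries.
No row becomes fully distinguished — the join is lossy.

No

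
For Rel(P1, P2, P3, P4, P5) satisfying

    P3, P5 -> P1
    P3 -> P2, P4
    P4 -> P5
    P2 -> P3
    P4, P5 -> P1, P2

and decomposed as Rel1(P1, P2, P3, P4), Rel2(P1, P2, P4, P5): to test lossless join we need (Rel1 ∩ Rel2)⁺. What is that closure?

Rel1 ∩ Rel2 = {P1, P2, P4}.
P4 → P5 applies, adding P5
P2 → P3 applies, adding P3
Closure: {P1, P2, P3, P4, P5}.

P1, P2, P3, P4, P5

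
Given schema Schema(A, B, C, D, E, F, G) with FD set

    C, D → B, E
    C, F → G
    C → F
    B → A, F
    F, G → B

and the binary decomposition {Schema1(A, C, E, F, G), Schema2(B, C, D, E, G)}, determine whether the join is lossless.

Yes

Common attributes: Schema1 ∩ Schema2 = {C, E, G}.
Closure of {C, E, G}: C → F applies, adding F; F, G → B applies, adding B; B → A, F applies, adding A. So (C, E, G)⁺ = {A, B, C, E, F, G}.
This closure contains every attribute of Schema1, so Schema1 ∩ Schema2 → Schema1. The join is lossless.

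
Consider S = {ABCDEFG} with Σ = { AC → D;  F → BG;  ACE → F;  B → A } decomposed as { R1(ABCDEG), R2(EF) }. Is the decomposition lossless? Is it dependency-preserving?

Lossless test: (E)⁺ = {E}, which is a superkey of neither fragment — lossy.
Dependency preservation: the restricted closure of {F} across the fragments never reaches {BG}, so F → BG cannot be enforced without a join — not preserved.

lossy and not dependency-preserving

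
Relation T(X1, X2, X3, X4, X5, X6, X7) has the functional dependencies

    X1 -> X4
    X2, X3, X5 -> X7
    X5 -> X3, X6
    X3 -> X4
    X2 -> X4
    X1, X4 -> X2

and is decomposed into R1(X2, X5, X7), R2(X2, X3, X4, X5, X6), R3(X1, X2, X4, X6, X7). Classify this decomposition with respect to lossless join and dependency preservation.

lossy but dependency-preserving

Lossless test (chase): Rows 1 and 2 agree on X5; apply X5→X3, X6 and equate their X3, X6 entries. Rows 1 and 2 agree on X3; apply X3→X4 and equate their X4 entries. Rows 1 and 2 agree on X2, X3, X5; apply X2, X3, X5→X7 and equate their X7 entries. No row becomes fully distinguished — the join is lossy.
Dependency preservation: X2, X3, X5 → X7 is not contained in any single fragment, but the restricted closure of its left-hand side across the fragments still reaches the right-hand side; the remaining FDs each lie inside some fragment. All dependencies are preserved.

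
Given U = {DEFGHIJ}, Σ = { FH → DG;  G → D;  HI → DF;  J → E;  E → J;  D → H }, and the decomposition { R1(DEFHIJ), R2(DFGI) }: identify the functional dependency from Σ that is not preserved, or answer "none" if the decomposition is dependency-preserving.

FH → DG: restricted closure across fragments reaches DG.
G → D lies within R2.
HI → DF lies within R1.
J → E lies within R1.
E → J lies within R1.
D → H lies within R1.
Every dependency is enforceable on the fragments, so the decomposition is dependency-preserving.

none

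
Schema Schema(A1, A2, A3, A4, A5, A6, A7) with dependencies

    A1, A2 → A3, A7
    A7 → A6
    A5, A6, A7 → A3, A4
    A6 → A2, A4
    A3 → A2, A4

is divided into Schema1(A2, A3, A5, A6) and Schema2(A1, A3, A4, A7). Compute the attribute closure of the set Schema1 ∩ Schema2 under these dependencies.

Schema1 ∩ Schema2 = {A3}.
A3 → A2, A4 applies, adding A2, A4
Closure: {A2, A3, A4}.

A2, A3, A4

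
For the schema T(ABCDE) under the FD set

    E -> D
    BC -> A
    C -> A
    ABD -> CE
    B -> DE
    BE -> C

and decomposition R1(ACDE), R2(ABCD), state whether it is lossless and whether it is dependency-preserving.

Lossless test: (ACD)⁺ = {ACD}, which is a superkey of neither fragment — lossy.
Dependency preservation: the restricted closure of {ABD} across the fragments never reaches {CE}, so ABD → CE cannot be enforced without a join — not preserved.

lossy and not dependency-preserving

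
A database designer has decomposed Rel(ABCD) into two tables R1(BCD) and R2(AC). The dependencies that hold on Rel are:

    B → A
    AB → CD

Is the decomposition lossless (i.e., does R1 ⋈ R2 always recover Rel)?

Common attributes: R1 ∩ R2 = {C}.
No dependency enlarges {C}, so (C)⁺ = {C}.
The closure contains neither all of R1 = {BCD} nor all of R2 = {AC}, so the common attributes are not a superkey of either fragment. The join is lossy.

No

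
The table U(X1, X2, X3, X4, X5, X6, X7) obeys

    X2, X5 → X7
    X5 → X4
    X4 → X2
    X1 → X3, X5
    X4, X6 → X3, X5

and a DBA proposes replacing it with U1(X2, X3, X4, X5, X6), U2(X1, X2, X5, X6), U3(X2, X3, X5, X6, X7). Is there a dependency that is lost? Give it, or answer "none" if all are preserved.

X1 → X3, X5

Check X1 → X3, X5: no single fragment contains all of {X1, X3, X5}, and the restricted closure of {X1} across the fragments never reaches {X3, X5}.
X2, X5 → X7 is preserved.
X5 → X4 is preserved.
X4 → X2 is preserved.
X4, X6 → X3, X5 is preserved.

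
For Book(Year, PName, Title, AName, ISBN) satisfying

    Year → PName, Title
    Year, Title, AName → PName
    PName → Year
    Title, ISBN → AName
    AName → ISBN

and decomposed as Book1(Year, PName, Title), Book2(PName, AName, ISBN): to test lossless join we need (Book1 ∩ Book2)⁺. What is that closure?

Year, PName, Title

Book1 ∩ Book2 = {PName}.
PName → Year applies, adding Year
Year → PName, Title applies, adding Title
Closure: {Year, PName, Title}.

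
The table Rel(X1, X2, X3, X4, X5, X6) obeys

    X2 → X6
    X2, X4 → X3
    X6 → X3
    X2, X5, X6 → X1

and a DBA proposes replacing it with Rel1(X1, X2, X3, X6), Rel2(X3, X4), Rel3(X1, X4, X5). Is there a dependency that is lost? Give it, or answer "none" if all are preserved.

X2, X5, X6 → X1

Check X2, X5, X6 → X1: no single fragment contains all of {X1, X2, X5, X6}, and the restricted closure of {X2, X5, X6} across the fragments never reaches {X1}.
X2 → X6 is preserved.
X2, X4 → X3 is preserved.
X6 → X3 is preserved.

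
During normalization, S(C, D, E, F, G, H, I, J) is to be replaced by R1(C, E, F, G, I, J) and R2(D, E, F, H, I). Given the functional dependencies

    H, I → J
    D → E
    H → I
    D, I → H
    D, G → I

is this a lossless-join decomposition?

No

Common attributes: R1 ∩ R2 = {E, F, I}.
No dependency enlarges {E, F, I}, so (E, F, I)⁺ = {E, F, I}.
The closure contains neither all of R1 = {C, E, F, G, I, J} nor all of R2 = {D, E, F, H, I}, so the common attributes are not a superkey of either fragment. The join is lossy.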